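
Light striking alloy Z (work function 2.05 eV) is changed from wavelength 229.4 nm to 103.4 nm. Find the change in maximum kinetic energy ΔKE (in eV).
6.5860 eV

Using Einstein's equation: KE_max = hc/λ - φ

For λ₁ = 229.4 nm:
KE₁ = hc/λ₁ - φ = 5.4047 - 2.05 = 3.3547 eV

For λ₂ = 103.4 nm:
KE₂ = hc/λ₂ - φ = 11.9907 - 2.05 = 9.9407 eV

Change in KE:
ΔKE = KE₂ - KE₁ = 9.9407 - 3.3547 = 6.5860 eV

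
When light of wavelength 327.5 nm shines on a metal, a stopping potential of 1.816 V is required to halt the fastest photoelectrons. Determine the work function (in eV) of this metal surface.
1.97 eV

The stopping potential gives the maximum kinetic energy: KE_max = eV_s = 1.816 eV

From Einstein's photoelectric equation: KE_max = hc/λ - φ
Rearranging: φ = hc/λ - KE_max

Calculate photon energy:
E_photon = hc/λ = (6.626×10⁻³⁴ J·s)(3×10⁸ m/s) / (327.5×10⁻⁹ m) = 3.7858 eV

Therefore:
φ = 3.7858 - 1.816 = 1.97 eV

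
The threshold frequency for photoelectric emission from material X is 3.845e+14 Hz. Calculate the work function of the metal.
1.59 eV

At the threshold frequency, photon energy equals work function:
φ = hf₀

Calculating:
φ = (6.626×10⁻³⁴ J·s)(3.845e+14 Hz)
φ = 1.59 eV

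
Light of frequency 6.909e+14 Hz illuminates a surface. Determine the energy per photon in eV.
2.8573 eV

Using E = hf:

E = hf = (6.626×10⁻³⁴ J·s)(6.909e+14 Hz)
E = 2.8573 eV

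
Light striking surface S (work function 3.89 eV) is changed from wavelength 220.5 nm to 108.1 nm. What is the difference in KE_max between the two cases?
5.8465 eV

Using Einstein's equation: KE_max = hc/λ - φ

For λ₁ = 220.5 nm:
KE₁ = hc/λ₁ - φ = 5.6229 - 3.89 = 1.7329 eV

For λ₂ = 108.1 nm:
KE₂ = hc/λ₂ - φ = 11.4694 - 3.89 = 7.5794 eV

Change in KE:
ΔKE = KE₂ - KE₁ = 7.5794 - 1.7329 = 5.8465 eV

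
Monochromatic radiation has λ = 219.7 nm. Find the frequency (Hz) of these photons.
1.3646e+15 Hz

Using the wave equation: c = fλ

Solving for frequency:
f = c/λ = (3×10⁸ m/s) / (219.7×10⁻⁹ m)
f = 1.3646e+15 Hz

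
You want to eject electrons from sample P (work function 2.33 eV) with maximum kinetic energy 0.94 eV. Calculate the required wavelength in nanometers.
379.16 nm

From Einstein's equation: KE_max = hc/λ - φ

Rearranging for λ:
hc/λ = KE_max + φ
λ = hc/(KE_max + φ)

Required photon energy:
E_photon = KE_max + φ = 0.94 + 2.33 = 3.27 eV

Required wavelength:
λ = hc/E_photon = (6.626×10⁻³⁴)(3×10⁸) / (3.27 × 1.602×10⁻¹⁹)
λ = 379.16 nm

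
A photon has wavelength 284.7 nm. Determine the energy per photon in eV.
4.3549 eV

Using E = hf = hc/λ:

E = hc/λ = (6.626×10⁻³⁴ J·s)(3×10⁸ m/s) / (284.7×10⁻⁹ m)
E = 4.3549 eV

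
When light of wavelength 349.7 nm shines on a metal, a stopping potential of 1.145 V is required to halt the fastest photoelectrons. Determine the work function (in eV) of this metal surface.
2.40 eV

The stopping potential gives the maximum kinetic energy: KE_max = eV_s = 1.145 eV

From Einstein's photoelectric equation: KE_max = hc/λ - φ
Rearranging: φ = hc/λ - KE_max

Calculate photon energy:
E_photon = hc/λ = (6.626×10⁻³⁴ J·s)(3×10⁸ m/s) / (349.7×10⁻⁹ m) = 3.5454 eV

Therefore:
φ = 3.5454 - 1.145 = 2.40 eV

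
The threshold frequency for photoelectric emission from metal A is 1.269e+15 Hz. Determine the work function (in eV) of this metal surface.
5.25 eV

At the threshold frequency, photon energy equals work function:
φ = hf₀

Calculating:
φ = (6.626×10⁻³⁴ J·s)(1.269e+15 Hz)
φ = 5.25 eV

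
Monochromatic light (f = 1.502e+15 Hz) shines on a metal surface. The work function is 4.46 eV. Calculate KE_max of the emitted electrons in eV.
1.7518 eV

Using Einstein's photoelectric equation: KE_max = hf - φ

First, calculate the photon energy:
E_photon = hf = (6.626×10⁻³⁴ J·s)(1.502e+15 Hz)
E_photon = 6.2118 eV

Then, the maximum kinetic energy:
KE_max = E_photon - φ = 6.2118 eV - 4.46 eV = 1.7518 eV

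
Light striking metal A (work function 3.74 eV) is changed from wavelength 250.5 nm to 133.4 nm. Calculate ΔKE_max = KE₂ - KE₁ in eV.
4.3447 eV

Using Einstein's equation: KE_max = hc/λ - φ

For λ₁ = 250.5 nm:
KE₁ = hc/λ₁ - φ = 4.9495 - 3.74 = 1.2095 eV

For λ₂ = 133.4 nm:
KE₂ = hc/λ₂ - φ = 9.2942 - 3.74 = 5.5542 eV

Change in KE:
ΔKE = KE₂ - KE₁ = 5.5542 - 1.2095 = 4.3447 eV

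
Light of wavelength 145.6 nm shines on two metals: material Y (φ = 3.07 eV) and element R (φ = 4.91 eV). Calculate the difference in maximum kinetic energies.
1.8400 eV

Using KE_max = hc/λ - φ for each metal:

Photon energy: E = hc/λ = 8.5154 eV

For material Y (φ₁ = 3.07 eV):
KE₁ = E - φ₁ = 8.5154 - 3.07 = 5.4454 eV

For element R (φ₂ = 4.91 eV):
KE₂ = E - φ₂ = 8.5154 - 4.91 = 3.6054 eV

Difference:
ΔKE = KE₁ - KE₂ = 5.4454 - 3.6054 = 1.8400 eV

Note: The difference equals the difference in work functions: 4.91 - 3.07 = 1.84 eV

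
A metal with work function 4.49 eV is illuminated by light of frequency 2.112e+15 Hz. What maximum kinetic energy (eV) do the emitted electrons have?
4.2445 eV

Using Einstein's photoelectric equation: KE_max = hf - φ

First, calculate the photon energy:
E_photon = hf = (6.626×10⁻³⁴ J·s)(2.112e+15 Hz)
E_photon = 8.7345 eV

Then, the maximum kinetic energy:
KE_max = E_photon - φ = 8.7345 eV - 4.49 eV = 4.2445 eV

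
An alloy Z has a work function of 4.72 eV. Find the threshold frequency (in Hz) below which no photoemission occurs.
1.1413e+15 Hz

The threshold frequency is when the photon energy equals the work function:
hf₀ = φ

Solving for f₀:
f₀ = φ/h = (4.72 eV × 1.602×10⁻¹⁹ J/eV) / (6.626×10⁻³⁴ J·s)
f₀ = 1.1413e+15 Hz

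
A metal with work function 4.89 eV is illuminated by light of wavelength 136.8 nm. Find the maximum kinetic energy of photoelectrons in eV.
4.1732 eV

Using Einstein's photoelectric equation: KE_max = hf - φ = hc/λ - φ

First, calculate the photon energy:
E_photon = hc/λ = (6.626×10⁻³⁴ J·s)(3×10⁸ m/s) / (136.8×10⁻⁹ m)
E_photon = 9.0632 eV

Then, the maximum kinetic energy:
KE_max = E_photon - φ = 9.0632 eV - 4.89 eV = 4.1732 eV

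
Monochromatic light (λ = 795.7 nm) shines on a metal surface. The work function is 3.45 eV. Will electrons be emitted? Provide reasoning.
No

For photoemission, the photon energy must exceed the work function.

Photon energy: E = hc/λ = 1.5582 eV
Work function: φ = 3.45 eV

Since E_photon (1.5582 eV) < φ (3.45 eV), photoemission will NOT occur.
The threshold wavelength is λ₀ = hc/φ = 359.4 nm.
Since 795.7 nm > 359.4 nm, the photons lack sufficient energy.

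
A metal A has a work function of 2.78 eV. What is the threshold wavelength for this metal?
445.99 nm

The threshold wavelength is when the photon energy equals the work function:
hc/λ₀ = φ

Solving for λ₀:
λ₀ = hc/φ = (6.626×10⁻³⁴ J·s)(3×10⁸ m/s) / (2.78 eV × 1.602×10⁻¹⁹ J/eV)
λ₀ = 445.99 nm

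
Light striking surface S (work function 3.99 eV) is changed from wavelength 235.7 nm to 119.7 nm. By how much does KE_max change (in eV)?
5.0977 eV

Using Einstein's equation: KE_max = hc/λ - φ

For λ₁ = 235.7 nm:
KE₁ = hc/λ₁ - φ = 5.2603 - 3.99 = 1.2703 eV

For λ₂ = 119.7 nm:
KE₂ = hc/λ₂ - φ = 10.3579 - 3.99 = 6.3679 eV

Change in KE:
ΔKE = KE₂ - KE₁ = 6.3679 - 1.2703 = 5.0977 eV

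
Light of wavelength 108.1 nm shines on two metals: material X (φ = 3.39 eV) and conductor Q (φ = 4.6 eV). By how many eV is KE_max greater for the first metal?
1.2100 eV

Using KE_max = hc/λ - φ for each metal:

Photon energy: E = hc/λ = 11.4694 eV

For material X (φ₁ = 3.39 eV):
KE₁ = E - φ₁ = 11.4694 - 3.39 = 8.0794 eV

For conductor Q (φ₂ = 4.6 eV):
KE₂ = E - φ₂ = 11.4694 - 4.6 = 6.8694 eV

Difference:
ΔKE = KE₁ - KE₂ = 8.0794 - 6.8694 = 1.2100 eV

Note: The difference equals the difference in work functions: 4.6 - 3.39 = 1.21 eV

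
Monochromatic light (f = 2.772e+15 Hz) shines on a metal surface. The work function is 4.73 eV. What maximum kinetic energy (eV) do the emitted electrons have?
6.7341 eV

Using Einstein's photoelectric equation: KE_max = hf - φ

First, calculate the photon energy:
E_photon = hf = (6.626×10⁻³⁴ J·s)(2.772e+15 Hz)
E_photon = 11.4641 eV

Then, the maximum kinetic energy:
KE_max = E_photon - φ = 11.4641 eV - 4.73 eV = 6.7341 eV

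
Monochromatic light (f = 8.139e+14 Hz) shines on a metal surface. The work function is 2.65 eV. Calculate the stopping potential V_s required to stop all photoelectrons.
0.7160 V

The stopping potential V_s satisfies: eV_s = KE_max

First, find KE_max using Einstein's equation:
E_photon = hf = (6.626×10⁻³⁴ J·s)(8.139e+14 Hz) = 3.3660 eV
KE_max = E_photon - φ = 3.3660 - 2.65 = 0.7160 eV

Since eV_s = KE_max:
V_s = KE_max/e = 0.7160 V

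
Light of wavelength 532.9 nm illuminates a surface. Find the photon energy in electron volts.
2.3266 eV

Using E = hf = hc/λ:

E = hc/λ = (6.626×10⁻³⁴ J·s)(3×10⁸ m/s) / (532.9×10⁻⁹ m)
E = 2.3266 eV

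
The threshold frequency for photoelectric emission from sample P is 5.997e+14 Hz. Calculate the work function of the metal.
2.48 eV

At the threshold frequency, photon energy equals work function:
φ = hf₀

Calculating:
φ = (6.626×10⁻³⁴ J·s)(5.997e+14 Hz)
φ = 2.48 eV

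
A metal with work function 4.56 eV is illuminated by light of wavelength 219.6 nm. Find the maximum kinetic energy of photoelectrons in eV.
1.0859 eV

Using Einstein's photoelectric equation: KE_max = hf - φ = hc/λ - φ

First, calculate the photon energy:
E_photon = hc/λ = (6.626×10⁻³⁴ J·s)(3×10⁸ m/s) / (219.6×10⁻⁹ m)
E_photon = 5.6459 eV

Then, the maximum kinetic energy:
KE_max = E_photon - φ = 5.6459 eV - 4.56 eV = 1.0859 eV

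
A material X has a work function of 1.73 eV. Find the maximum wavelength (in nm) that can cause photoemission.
716.67 nm

The threshold wavelength is when the photon energy equals the work function:
hc/λ₀ = φ

Solving for λ₀:
λ₀ = hc/φ = (6.626×10⁻³⁴ J·s)(3×10⁸ m/s) / (1.73 eV × 1.602×10⁻¹⁹ J/eV)
λ₀ = 716.67 nm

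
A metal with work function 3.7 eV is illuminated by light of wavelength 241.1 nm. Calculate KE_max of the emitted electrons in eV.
1.4424 eV

Using Einstein's photoelectric equation: KE_max = hf - φ = hc/λ - φ

First, calculate the photon energy:
E_photon = hc/λ = (6.626×10⁻³⁴ J·s)(3×10⁸ m/s) / (241.1×10⁻⁹ m)
E_photon = 5.1424 eV

Then, the maximum kinetic energy:
KE_max = E_photon - φ = 5.1424 eV - 3.7 eV = 1.4424 eV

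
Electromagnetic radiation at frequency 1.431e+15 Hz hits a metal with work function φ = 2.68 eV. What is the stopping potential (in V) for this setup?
3.2381 V

The stopping potential V_s satisfies: eV_s = KE_max

First, find KE_max using Einstein's equation:
E_photon = hf = (6.626×10⁻³⁴ J·s)(1.431e+15 Hz) = 5.9181 eV
KE_max = E_photon - φ = 5.9181 - 2.68 = 3.2381 eV

Since eV_s = KE_max:
V_s = KE_max/e = 3.2381 V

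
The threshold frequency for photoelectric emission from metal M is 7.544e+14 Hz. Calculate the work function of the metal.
3.12 eV

At the threshold frequency, photon energy equals work function:
φ = hf₀

Calculating:
φ = (6.626×10⁻³⁴ J·s)(7.544e+14 Hz)
φ = 3.12 eV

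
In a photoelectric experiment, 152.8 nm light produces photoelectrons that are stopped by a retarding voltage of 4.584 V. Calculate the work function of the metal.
3.53 eV

The stopping potential gives the maximum kinetic energy: KE_max = eV_s = 4.584 eV

From Einstein's photoelectric equation: KE_max = hc/λ - φ
Rearranging: φ = hc/λ - KE_max

Calculate photon energy:
E_photon = hc/λ = (6.626×10⁻³⁴ J·s)(3×10⁸ m/s) / (152.8×10⁻⁹ m) = 8.1141 eV

Therefore:
φ = 8.1141 - 4.584 = 3.53 eV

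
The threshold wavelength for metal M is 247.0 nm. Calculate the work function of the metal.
5.02 eV

At the threshold wavelength, photon energy equals work function:
φ = hc/λ₀

Calculating:
φ = (6.626×10⁻³⁴ J·s)(3×10⁸ m/s) / (247.0×10⁻⁹ m)
φ = 5.02 eV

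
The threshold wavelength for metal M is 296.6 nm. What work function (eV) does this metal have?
4.18 eV

At the threshold wavelength, photon energy equals work function:
φ = hc/λ₀

Calculating:
φ = (6.626×10⁻³⁴ J·s)(3×10⁸ m/s) / (296.6×10⁻⁹ m)
φ = 4.18 eV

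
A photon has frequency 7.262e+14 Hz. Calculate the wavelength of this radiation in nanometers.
412.82 nm

Using the wave equation: c = fλ

Solving for wavelength:
λ = c/f = (3×10⁸ m/s) / (7.262e+14 Hz)
λ = 412.82 nm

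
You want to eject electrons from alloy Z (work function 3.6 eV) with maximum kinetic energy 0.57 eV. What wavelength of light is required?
297.32 nm

From Einstein's equation: KE_max = hc/λ - φ

Rearranging for λ:
hc/λ = KE_max + φ
λ = hc/(KE_max + φ)

Required photon energy:
E_photon = KE_max + φ = 0.57 + 3.6 = 4.17 eV

Required wavelength:
λ = hc/E_photon = (6.626×10⁻³⁴)(3×10⁸) / (4.17 × 1.602×10⁻¹⁹)
λ = 297.32 nm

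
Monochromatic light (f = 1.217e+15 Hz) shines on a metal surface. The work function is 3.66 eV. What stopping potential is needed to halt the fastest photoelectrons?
1.3731 V

The stopping potential V_s satisfies: eV_s = KE_max

First, find KE_max using Einstein's equation:
E_photon = hf = (6.626×10⁻³⁴ J·s)(1.217e+15 Hz) = 5.0331 eV
KE_max = E_photon - φ = 5.0331 - 3.66 = 1.3731 eV

Since eV_s = KE_max:
V_s = KE_max/e = 1.3731 V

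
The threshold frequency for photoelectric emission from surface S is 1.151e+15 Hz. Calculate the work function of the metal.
4.76 eV

At the threshold frequency, photon energy equals work function:
φ = hf₀

Calculating:
φ = (6.626×10⁻³⁴ J·s)(1.151e+15 Hz)
φ = 4.76 eV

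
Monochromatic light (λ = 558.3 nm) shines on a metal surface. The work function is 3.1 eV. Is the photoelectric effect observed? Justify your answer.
No

For photoemission, the photon energy must exceed the work function.

Photon energy: E = hc/λ = 2.2207 eV
Work function: φ = 3.1 eV

Since E_photon (2.2207 eV) < φ (3.1 eV), photoemission will NOT occur.
The threshold wavelength is λ₀ = hc/φ = 399.9 nm.
Since 558.3 nm > 399.9 nm, the photons lack sufficient energy.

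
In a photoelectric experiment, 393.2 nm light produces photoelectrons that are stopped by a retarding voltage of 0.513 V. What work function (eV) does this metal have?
2.64 eV

The stopping potential gives the maximum kinetic energy: KE_max = eV_s = 0.513 eV

From Einstein's photoelectric equation: KE_max = hc/λ - φ
Rearranging: φ = hc/λ - KE_max

Calculate photon energy:
E_photon = hc/λ = (6.626×10⁻³⁴ J·s)(3×10⁸ m/s) / (393.2×10⁻⁹ m) = 3.1532 eV

Therefore:
φ = 3.1532 - 0.513 = 2.64 eV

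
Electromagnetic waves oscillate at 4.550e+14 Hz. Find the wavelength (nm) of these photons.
658.88 nm

Using the wave equation: c = fλ

Solving for wavelength:
λ = c/f = (3×10⁸ m/s) / (4.550e+14 Hz)
λ = 658.88 nm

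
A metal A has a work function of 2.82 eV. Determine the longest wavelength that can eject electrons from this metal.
439.66 nm

The threshold wavelength is when the photon energy equals the work function:
hc/λ₀ = φ

Solving for λ₀:
λ₀ = hc/φ = (6.626×10⁻³⁴ J·s)(3×10⁸ m/s) / (2.82 eV × 1.602×10⁻¹⁹ J/eV)
λ₀ = 439.66 nm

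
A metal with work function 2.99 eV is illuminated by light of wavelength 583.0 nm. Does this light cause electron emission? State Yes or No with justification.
No

For photoemission, the photon energy must exceed the work function.

Photon energy: E = hc/λ = 2.1267 eV
Work function: φ = 2.99 eV

Since E_photon (2.1267 eV) < φ (2.99 eV), photoemission will NOT occur.
The threshold wavelength is λ₀ = hc/φ = 414.7 nm.
Since 583.0 nm > 414.7 nm, the photons lack sufficient energy.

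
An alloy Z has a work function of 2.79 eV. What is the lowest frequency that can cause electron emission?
6.7462e+14 Hz

The threshold frequency is when the photon energy equals the work function:
hf₀ = φ

Solving for f₀:
f₀ = φ/h = (2.79 eV × 1.602×10⁻¹⁹ J/eV) / (6.626×10⁻³⁴ J·s)
f₀ = 6.7462e+14 Hz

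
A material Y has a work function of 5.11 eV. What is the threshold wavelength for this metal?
242.63 nm

The threshold wavelength is when the photon energy equals the work function:
hc/λ₀ = φ

Solving for λ₀:
λ₀ = hc/φ = (6.626×10⁻³⁴ J·s)(3×10⁸ m/s) / (5.11 eV × 1.602×10⁻¹⁹ J/eV)
λ₀ = 242.63 nm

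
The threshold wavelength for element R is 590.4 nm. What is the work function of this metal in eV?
2.10 eV

At the threshold wavelength, photon energy equals work function:
φ = hc/λ₀

Calculating:
φ = (6.626×10⁻³⁴ J·s)(3×10⁸ m/s) / (590.4×10⁻⁹ m)
φ = 2.10 eV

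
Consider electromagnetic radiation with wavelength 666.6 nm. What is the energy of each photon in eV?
1.8599 eV

Using E = hf = hc/λ:

E = hc/λ = (6.626×10⁻³⁴ J·s)(3×10⁸ m/s) / (666.6×10⁻⁹ m)
E = 1.8599 eV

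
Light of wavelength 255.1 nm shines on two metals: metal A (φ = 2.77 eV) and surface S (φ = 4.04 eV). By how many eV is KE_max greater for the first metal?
1.2700 eV

Using KE_max = hc/λ - φ for each metal:

Photon energy: E = hc/λ = 4.8602 eV

For metal A (φ₁ = 2.77 eV):
KE₁ = E - φ₁ = 4.8602 - 2.77 = 2.0902 eV

For surface S (φ₂ = 4.04 eV):
KE₂ = E - φ₂ = 4.8602 - 4.04 = 0.8202 eV

Difference:
ΔKE = KE₁ - KE₂ = 2.0902 - 0.8202 = 1.2700 eV

Note: The difference equals the difference in work functions: 4.04 - 2.77 = 1.27 eV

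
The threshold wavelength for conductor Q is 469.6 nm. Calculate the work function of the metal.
2.64 eV

At the threshold wavelength, photon energy equals work function:
φ = hc/λ₀

Calculating:
φ = (6.626×10⁻³⁴ J·s)(3×10⁸ m/s) / (469.6×10⁻⁹ m)
φ = 2.64 eV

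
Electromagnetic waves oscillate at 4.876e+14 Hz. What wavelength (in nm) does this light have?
614.83 nm

Using the wave equation: c = fλ

Solving for wavelength:
λ = c/f = (3×10⁸ m/s) / (4.876e+14 Hz)
λ = 614.83 nm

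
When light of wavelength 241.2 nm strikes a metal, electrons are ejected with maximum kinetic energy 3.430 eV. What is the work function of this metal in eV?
1.71 eV

From Einstein's photoelectric equation: KE_max = hf - φ = hc/λ - φ

Rearranging for φ:
φ = hc/λ - KE_max

Calculate photon energy:
E_photon = hc/λ = 5.1403 eV

Therefore:
φ = 5.1403 - 3.430 = 1.71 eV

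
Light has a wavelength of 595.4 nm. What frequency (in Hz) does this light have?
5.0351e+14 Hz

Using the wave equation: c = fλ

Solving for frequency:
f = c/λ = (3×10⁸ m/s) / (595.4×10⁻⁹ m)
f = 5.0351e+14 Hz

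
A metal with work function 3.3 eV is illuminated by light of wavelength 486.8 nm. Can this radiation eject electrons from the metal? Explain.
No

For photoemission, the photon energy must exceed the work function.

Photon energy: E = hc/λ = 2.5469 eV
Work function: φ = 3.3 eV

Since E_photon (2.5469 eV) < φ (3.3 eV), photoemission will NOT occur.
The threshold wavelength is λ₀ = hc/φ = 375.7 nm.
Since 486.8 nm > 375.7 nm, the photons lack sufficient energy.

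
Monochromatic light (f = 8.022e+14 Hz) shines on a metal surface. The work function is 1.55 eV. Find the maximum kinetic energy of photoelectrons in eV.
1.7676 eV

Using Einstein's photoelectric equation: KE_max = hf - φ

First, calculate the photon energy:
E_photon = hf = (6.626×10⁻³⁴ J·s)(8.022e+14 Hz)
E_photon = 3.3176 eV

Then, the maximum kinetic energy:
KE_max = E_photon - φ = 3.3176 eV - 1.55 eV = 1.7676 eV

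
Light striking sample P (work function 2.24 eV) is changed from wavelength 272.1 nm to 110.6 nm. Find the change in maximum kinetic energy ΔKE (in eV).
6.6536 eV

Using Einstein's equation: KE_max = hc/λ - φ

For λ₁ = 272.1 nm:
KE₁ = hc/λ₁ - φ = 4.5566 - 2.24 = 2.3166 eV

For λ₂ = 110.6 nm:
KE₂ = hc/λ₂ - φ = 11.2101 - 2.24 = 8.9701 eV

Change in KE:
ΔKE = KE₂ - KE₁ = 8.9701 - 2.3166 = 6.6536 eV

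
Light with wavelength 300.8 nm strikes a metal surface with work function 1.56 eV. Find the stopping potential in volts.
2.5618 V

The stopping potential V_s satisfies: eV_s = KE_max

First, find KE_max using Einstein's equation:
E_photon = hc/λ = 4.1218 eV
KE_max = E_photon - φ = 4.1218 - 1.56 = 2.5618 eV

Since eV_s = KE_max:
V_s = KE_max/e = 2.5618 V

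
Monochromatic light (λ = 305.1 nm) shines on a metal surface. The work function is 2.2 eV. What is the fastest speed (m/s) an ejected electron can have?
8.0969e+05 m/s

First, find the maximum kinetic energy:
E_photon = hc/λ = 4.0637 eV
KE_max = E_photon - φ = 4.0637 - 2.2 = 1.8637 eV

Convert to Joules: KE_max = 1.8637 × 1.602×10⁻¹⁹ J = 2.9860e-19 J

Then use KE = ½mv² to find velocity:
v = √(2·KE/m) = √(2 × 2.9860e-19 J / 9.109e-31 kg)
v = 8.0969e+05 m/s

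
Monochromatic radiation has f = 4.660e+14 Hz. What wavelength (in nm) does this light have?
643.33 nm

Using the wave equation: c = fλ

Solving for wavelength:
λ = c/f = (3×10⁸ m/s) / (4.660e+14 Hz)
λ = 643.33 nm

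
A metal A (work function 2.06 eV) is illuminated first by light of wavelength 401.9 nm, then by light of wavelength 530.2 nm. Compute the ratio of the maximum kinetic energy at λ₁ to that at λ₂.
3.6810

Using Einstein's equation: KE_max = hc/λ - φ

For λ₁ = 401.9 nm:
E₁ = hc/λ₁ = 3.0850 eV
KE₁ = E₁ - φ = 3.0850 - 2.06 = 1.0250 eV

For λ₂ = 530.2 nm:
E₂ = hc/λ₂ = 2.3384 eV
KE₂ = E₂ - φ = 2.3384 - 2.06 = 0.2784 eV

Ratio: KE₁/KE₂ = 1.0250/0.2784 = 3.6810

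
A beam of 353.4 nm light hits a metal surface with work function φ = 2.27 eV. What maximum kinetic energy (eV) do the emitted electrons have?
1.2383 eV

Using Einstein's photoelectric equation: KE_max = hf - φ = hc/λ - φ

First, calculate the photon energy:
E_photon = hc/λ = (6.626×10⁻³⁴ J·s)(3×10⁸ m/s) / (353.4×10⁻⁹ m)
E_photon = 3.5083 eV

Then, the maximum kinetic energy:
KE_max = E_photon - φ = 3.5083 eV - 2.27 eV = 1.2383 eV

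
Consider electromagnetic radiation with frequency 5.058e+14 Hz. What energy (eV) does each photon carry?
2.0918 eV

Using E = hf:

E = hf = (6.626×10⁻³⁴ J·s)(5.058e+14 Hz)
E = 2.0918 eV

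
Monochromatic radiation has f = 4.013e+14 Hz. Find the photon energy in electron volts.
1.6596 eV

Using E = hf:

E = hf = (6.626×10⁻³⁴ J·s)(4.013e+14 Hz)
E = 1.6596 eV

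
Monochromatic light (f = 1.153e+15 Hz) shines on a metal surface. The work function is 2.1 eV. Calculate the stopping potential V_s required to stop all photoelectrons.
2.6684 V

The stopping potential V_s satisfies: eV_s = KE_max

First, find KE_max using Einstein's equation:
E_photon = hf = (6.626×10⁻³⁴ J·s)(1.153e+15 Hz) = 4.7684 eV
KE_max = E_photon - φ = 4.7684 - 2.1 = 2.6684 eV

Since eV_s = KE_max:
V_s = KE_max/e = 2.6684 V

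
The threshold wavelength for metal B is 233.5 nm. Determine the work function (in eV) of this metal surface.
5.31 eV

At the threshold wavelength, photon energy equals work function:
φ = hc/λ₀

Calculating:
φ = (6.626×10⁻³⁴ J·s)(3×10⁸ m/s) / (233.5×10⁻⁹ m)
φ = 5.31 eV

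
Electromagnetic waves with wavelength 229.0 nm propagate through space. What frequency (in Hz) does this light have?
1.3091e+15 Hz

Using the wave equation: c = fλ

Solving for frequency:
f = c/λ = (3×10⁸ m/s) / (229.0×10⁻⁹ m)
f = 1.3091e+15 Hz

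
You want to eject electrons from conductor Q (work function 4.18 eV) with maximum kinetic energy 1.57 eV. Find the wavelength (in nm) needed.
215.62 nm

From Einstein's equation: KE_max = hc/λ - φ

Rearranging for λ:
hc/λ = KE_max + φ
λ = hc/(KE_max + φ)

Required photon energy:
E_photon = KE_max + φ = 1.57 + 4.18 = 5.75 eV

Required wavelength:
λ = hc/E_photon = (6.626×10⁻³⁴)(3×10⁸) / (5.75 × 1.602×10⁻¹⁹)
λ = 215.62 nm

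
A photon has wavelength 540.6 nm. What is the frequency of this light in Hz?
5.5456e+14 Hz

Using the wave equation: c = fλ

Solving for frequency:
f = c/λ = (3×10⁸ m/s) / (540.6×10⁻⁹ m)
f = 5.5456e+14 Hz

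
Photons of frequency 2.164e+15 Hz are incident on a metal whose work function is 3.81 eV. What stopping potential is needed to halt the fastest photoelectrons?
5.1396 V

The stopping potential V_s satisfies: eV_s = KE_max

First, find KE_max using Einstein's equation:
E_photon = hf = (6.626×10⁻³⁴ J·s)(2.164e+15 Hz) = 8.9496 eV
KE_max = E_photon - φ = 8.9496 - 3.81 = 5.1396 eV

Since eV_s = KE_max:
V_s = KE_max/e = 5.1396 V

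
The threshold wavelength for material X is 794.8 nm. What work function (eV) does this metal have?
1.56 eV

At the threshold wavelength, photon energy equals work function:
φ = hc/λ₀

Calculating:
φ = (6.626×10⁻³⁴ J·s)(3×10⁸ m/s) / (794.8×10⁻⁹ m)
φ = 1.56 eV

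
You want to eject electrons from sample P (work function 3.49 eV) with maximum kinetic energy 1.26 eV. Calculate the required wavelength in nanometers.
261.02 nm

From Einstein's equation: KE_max = hc/λ - φ

Rearranging for λ:
hc/λ = KE_max + φ
λ = hc/(KE_max + φ)

Required photon energy:
E_photon = KE_max + φ = 1.26 + 3.49 = 4.75 eV

Required wavelength:
λ = hc/E_photon = (6.626×10⁻³⁴)(3×10⁸) / (4.75 × 1.602×10⁻¹⁹)
λ = 261.02 nm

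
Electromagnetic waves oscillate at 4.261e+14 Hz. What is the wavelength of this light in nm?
703.57 nm

Using the wave equation: c = fλ

Solving for wavelength:
λ = c/f = (3×10⁸ m/s) / (4.261e+14 Hz)
λ = 703.57 nm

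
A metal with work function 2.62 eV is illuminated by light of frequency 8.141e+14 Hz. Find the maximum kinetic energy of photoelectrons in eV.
0.7468 eV

Using Einstein's photoelectric equation: KE_max = hf - φ

First, calculate the photon energy:
E_photon = hf = (6.626×10⁻³⁴ J·s)(8.141e+14 Hz)
E_photon = 3.3668 eV

Then, the maximum kinetic energy:
KE_max = E_photon - φ = 3.3668 eV - 2.62 eV = 0.7468 eV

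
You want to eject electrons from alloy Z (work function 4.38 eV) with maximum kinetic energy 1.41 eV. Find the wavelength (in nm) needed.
214.14 nm

From Einstein's equation: KE_max = hc/λ - φ

Rearranging for λ:
hc/λ = KE_max + φ
λ = hc/(KE_max + φ)

Required photon energy:
E_photon = KE_max + φ = 1.41 + 4.38 = 5.79 eV

Required wavelength:
λ = hc/E_photon = (6.626×10⁻³⁴)(3×10⁸) / (5.79 × 1.602×10⁻¹⁹)
λ = 214.14 nm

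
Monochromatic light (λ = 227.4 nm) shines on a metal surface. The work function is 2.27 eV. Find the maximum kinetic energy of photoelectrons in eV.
3.1823 eV

Using Einstein's photoelectric equation: KE_max = hf - φ = hc/λ - φ

First, calculate the photon energy:
E_photon = hc/λ = (6.626×10⁻³⁴ J·s)(3×10⁸ m/s) / (227.4×10⁻⁹ m)
E_photon = 5.4523 eV

Then, the maximum kinetic energy:
KE_max = E_photon - φ = 5.4523 eV - 2.27 eV = 3.1823 eV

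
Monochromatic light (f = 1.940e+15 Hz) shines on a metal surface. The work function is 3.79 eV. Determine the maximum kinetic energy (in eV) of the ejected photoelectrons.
4.2332 eV

Using Einstein's photoelectric equation: KE_max = hf - φ

First, calculate the photon energy:
E_photon = hf = (6.626×10⁻³⁴ J·s)(1.940e+15 Hz)
E_photon = 8.0232 eV

Then, the maximum kinetic energy:
KE_max = E_photon - φ = 8.0232 eV - 3.79 eV = 4.2332 eV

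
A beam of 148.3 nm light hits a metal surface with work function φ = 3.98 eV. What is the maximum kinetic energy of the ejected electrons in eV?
4.3804 eV

Using Einstein's photoelectric equation: KE_max = hf - φ = hc/λ - φ

First, calculate the photon energy:
E_photon = hc/λ = (6.626×10⁻³⁴ J·s)(3×10⁸ m/s) / (148.3×10⁻⁹ m)
E_photon = 8.3604 eV

Then, the maximum kinetic energy:
KE_max = E_photon - φ = 8.3604 eV - 3.98 eV = 4.3804 eV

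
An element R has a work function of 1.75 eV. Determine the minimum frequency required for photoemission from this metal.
4.2315e+14 Hz

The threshold frequency is when the photon energy equals the work function:
hf₀ = φ

Solving for f₀:
f₀ = φ/h = (1.75 eV × 1.602×10⁻¹⁹ J/eV) / (6.626×10⁻³⁴ J·s)
f₀ = 4.2315e+14 Hz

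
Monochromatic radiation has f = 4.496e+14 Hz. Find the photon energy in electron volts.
1.8594 eV

Using E = hf:

E = hf = (6.626×10⁻³⁴ J·s)(4.496e+14 Hz)
E = 1.8594 eV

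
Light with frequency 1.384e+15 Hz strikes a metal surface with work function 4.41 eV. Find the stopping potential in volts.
1.3138 V

The stopping potential V_s satisfies: eV_s = KE_max

First, find KE_max using Einstein's equation:
E_photon = hf = (6.626×10⁻³⁴ J·s)(1.384e+15 Hz) = 5.7238 eV
KE_max = E_photon - φ = 5.7238 - 4.41 = 1.3138 eV

Since eV_s = KE_max:
V_s = KE_max/e = 1.3138 V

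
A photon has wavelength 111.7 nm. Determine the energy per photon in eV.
11.0997 eV

Using E = hf = hc/λ:

E = hc/λ = (6.626×10⁻³⁴ J·s)(3×10⁸ m/s) / (111.7×10⁻⁹ m)
E = 11.0997 eV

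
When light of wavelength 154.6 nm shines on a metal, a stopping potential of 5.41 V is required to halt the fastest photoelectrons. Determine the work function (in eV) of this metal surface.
2.61 eV

The stopping potential gives the maximum kinetic energy: KE_max = eV_s = 5.41 eV

From Einstein's photoelectric equation: KE_max = hc/λ - φ
Rearranging: φ = hc/λ - KE_max

Calculate photon energy:
E_photon = hc/λ = (6.626×10⁻³⁴ J·s)(3×10⁸ m/s) / (154.6×10⁻⁹ m) = 8.0197 eV

Therefore:
φ = 8.0197 - 5.41 = 2.61 eV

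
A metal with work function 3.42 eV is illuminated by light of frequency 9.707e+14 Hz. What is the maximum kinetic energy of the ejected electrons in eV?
0.5945 eV

Using Einstein's photoelectric equation: KE_max = hf - φ

First, calculate the photon energy:
E_photon = hf = (6.626×10⁻³⁴ J·s)(9.707e+14 Hz)
E_photon = 4.0145 eV

Then, the maximum kinetic energy:
KE_max = E_photon - φ = 4.0145 eV - 3.42 eV = 0.5945 eV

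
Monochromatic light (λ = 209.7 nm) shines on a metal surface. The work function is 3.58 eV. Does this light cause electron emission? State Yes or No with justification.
Yes

For photoemission, the photon energy must exceed the work function.

Photon energy: E = hc/λ = 5.9125 eV
Work function: φ = 3.58 eV

Since E_photon (5.9125 eV) > φ (3.58 eV), photoemission WILL occur.
The threshold wavelength is λ₀ = hc/φ = 346.3 nm.
Since 209.7 nm < 346.3 nm, the light has sufficient energy.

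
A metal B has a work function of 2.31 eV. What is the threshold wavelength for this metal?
536.73 nm

The threshold wavelength is when the photon energy equals the work function:
hc/λ₀ = φ

Solving for λ₀:
λ₀ = hc/φ = (6.626×10⁻³⁴ J·s)(3×10⁸ m/s) / (2.31 eV × 1.602×10⁻¹⁹ J/eV)
λ₀ = 536.73 nm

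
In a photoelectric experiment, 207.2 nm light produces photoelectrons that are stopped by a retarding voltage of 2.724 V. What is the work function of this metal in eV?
3.26 eV

The stopping potential gives the maximum kinetic energy: KE_max = eV_s = 2.724 eV

From Einstein's photoelectric equation: KE_max = hc/λ - φ
Rearranging: φ = hc/λ - KE_max

Calculate photon energy:
E_photon = hc/λ = (6.626×10⁻³⁴ J·s)(3×10⁸ m/s) / (207.2×10⁻⁹ m) = 5.9838 eV

Therefore:
φ = 5.9838 - 2.724 = 3.26 eV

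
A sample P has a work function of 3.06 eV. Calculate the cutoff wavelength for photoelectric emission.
405.18 nm

The threshold wavelength is when the photon energy equals the work function:
hc/λ₀ = φ

Solving for λ₀:
λ₀ = hc/φ = (6.626×10⁻³⁴ J·s)(3×10⁸ m/s) / (3.06 eV × 1.602×10⁻¹⁹ J/eV)
λ₀ = 405.18 nm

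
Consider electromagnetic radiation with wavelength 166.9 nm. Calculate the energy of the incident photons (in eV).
7.4287 eV

Using E = hf = hc/λ:

E = hc/λ = (6.626×10⁻³⁴ J·s)(3×10⁸ m/s) / (166.9×10⁻⁹ m)
E = 7.4287 eV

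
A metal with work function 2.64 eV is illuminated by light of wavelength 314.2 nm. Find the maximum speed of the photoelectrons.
6.7780e+05 m/s

First, find the maximum kinetic energy:
E_photon = hc/λ = 3.9460 eV
KE_max = E_photon - φ = 3.9460 - 2.64 = 1.3060 eV

Convert to Joules: KE_max = 1.3060 × 1.602×10⁻¹⁹ J = 2.0925e-19 J

Then use KE = ½mv² to find velocity:
v = √(2·KE/m) = √(2 × 2.0925e-19 J / 9.109e-31 kg)
v = 6.7780e+05 m/s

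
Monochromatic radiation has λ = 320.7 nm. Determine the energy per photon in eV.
3.8660 eV

Using E = hf = hc/λ:

E = hc/λ = (6.626×10⁻³⁴ J·s)(3×10⁸ m/s) / (320.7×10⁻⁹ m)
E = 3.8660 eV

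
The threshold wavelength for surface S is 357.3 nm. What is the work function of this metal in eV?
3.47 eV

At the threshold wavelength, photon energy equals work function:
φ = hc/λ₀

Calculating:
φ = (6.626×10⁻³⁴ J·s)(3×10⁸ m/s) / (357.3×10⁻⁹ m)
φ = 3.47 eV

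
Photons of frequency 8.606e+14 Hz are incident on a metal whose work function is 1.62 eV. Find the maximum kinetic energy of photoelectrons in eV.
1.9392 eV

Using Einstein's photoelectric equation: KE_max = hf - φ

First, calculate the photon energy:
E_photon = hf = (6.626×10⁻³⁴ J·s)(8.606e+14 Hz)
E_photon = 3.5592 eV

Then, the maximum kinetic energy:
KE_max = E_photon - φ = 3.5592 eV - 1.62 eV = 1.9392 eV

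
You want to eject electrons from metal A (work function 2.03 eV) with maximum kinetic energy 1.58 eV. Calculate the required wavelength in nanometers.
343.45 nm

From Einstein's equation: KE_max = hc/λ - φ

Rearranging for λ:
hc/λ = KE_max + φ
λ = hc/(KE_max + φ)

Required photon energy:
E_photon = KE_max + φ = 1.58 + 2.03 = 3.61 eV

Required wavelength:
λ = hc/E_photon = (6.626×10⁻³⁴)(3×10⁸) / (3.61 × 1.602×10⁻¹⁹)
λ = 343.45 nm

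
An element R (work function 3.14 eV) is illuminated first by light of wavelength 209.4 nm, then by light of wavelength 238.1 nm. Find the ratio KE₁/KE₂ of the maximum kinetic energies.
1.3452

Using Einstein's equation: KE_max = hc/λ - φ

For λ₁ = 209.4 nm:
E₁ = hc/λ₁ = 5.9209 eV
KE₁ = E₁ - φ = 5.9209 - 3.14 = 2.7809 eV

For λ₂ = 238.1 nm:
E₂ = hc/λ₂ = 5.2072 eV
KE₂ = E₂ - φ = 5.2072 - 3.14 = 2.0672 eV

Ratio: KE₁/KE₂ = 2.7809/2.0672 = 1.3452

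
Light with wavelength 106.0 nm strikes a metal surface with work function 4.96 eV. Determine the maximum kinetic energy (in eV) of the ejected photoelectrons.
6.7366 eV

Using Einstein's photoelectric equation: KE_max = hf - φ = hc/λ - φ

First, calculate the photon energy:
E_photon = hc/λ = (6.626×10⁻³⁴ J·s)(3×10⁸ m/s) / (106.0×10⁻⁹ m)
E_photon = 11.6966 eV

Then, the maximum kinetic energy:
KE_max = E_photon - φ = 11.6966 eV - 4.96 eV = 6.7366 eV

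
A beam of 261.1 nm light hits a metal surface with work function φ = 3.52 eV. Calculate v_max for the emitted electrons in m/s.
6.5738e+05 m/s

First, find the maximum kinetic energy:
E_photon = hc/λ = 4.7485 eV
KE_max = E_photon - φ = 4.7485 - 3.52 = 1.2285 eV

Convert to Joules: KE_max = 1.2285 × 1.602×10⁻¹⁹ J = 1.9683e-19 J

Then use KE = ½mv² to find velocity:
v = √(2·KE/m) = √(2 × 1.9683e-19 J / 9.109e-31 kg)
v = 6.5738e+05 m/s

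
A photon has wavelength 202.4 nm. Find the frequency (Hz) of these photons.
1.4812e+15 Hz

Using the wave equation: c = fλ

Solving for frequency:
f = c/λ = (3×10⁸ m/s) / (202.4×10⁻⁹ m)
f = 1.4812e+15 Hz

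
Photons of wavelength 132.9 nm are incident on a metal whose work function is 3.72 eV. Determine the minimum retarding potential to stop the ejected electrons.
5.6091 V

The stopping potential V_s satisfies: eV_s = KE_max

First, find KE_max using Einstein's equation:
E_photon = hc/λ = 9.3291 eV
KE_max = E_photon - φ = 9.3291 - 3.72 = 5.6091 eV

Since eV_s = KE_max:
V_s = KE_max/e = 5.6091 V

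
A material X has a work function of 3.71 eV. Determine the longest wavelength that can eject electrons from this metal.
334.19 nm

The threshold wavelength is when the photon energy equals the work function:
hc/λ₀ = φ

Solving for λ₀:
λ₀ = hc/φ = (6.626×10⁻³⁴ J·s)(3×10⁸ m/s) / (3.71 eV × 1.602×10⁻¹⁹ J/eV)
λ₀ = 334.19 nm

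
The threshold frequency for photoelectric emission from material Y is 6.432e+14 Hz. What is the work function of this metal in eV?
2.66 eV

At the threshold frequency, photon energy equals work function:
φ = hf₀

Calculating:
φ = (6.626×10⁻³⁴ J·s)(6.432e+14 Hz)
φ = 2.66 eV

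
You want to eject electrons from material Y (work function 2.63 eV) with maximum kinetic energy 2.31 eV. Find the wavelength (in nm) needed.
250.98 nm

From Einstein's equation: KE_max = hc/λ - φ

Rearranging for λ:
hc/λ = KE_max + φ
λ = hc/(KE_max + φ)

Required photon energy:
E_photon = KE_max + φ = 2.31 + 2.63 = 4.94 eV

Required wavelength:
λ = hc/E_photon = (6.626×10⁻³⁴)(3×10⁸) / (4.94 × 1.602×10⁻¹⁹)
λ = 250.98 nm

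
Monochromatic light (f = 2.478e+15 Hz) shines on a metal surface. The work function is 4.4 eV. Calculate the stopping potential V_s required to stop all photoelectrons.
5.8482 V

The stopping potential V_s satisfies: eV_s = KE_max

First, find KE_max using Einstein's equation:
E_photon = hf = (6.626×10⁻³⁴ J·s)(2.478e+15 Hz) = 10.2482 eV
KE_max = E_photon - φ = 10.2482 - 4.4 = 5.8482 eV

Since eV_s = KE_max:
V_s = KE_max/e = 5.8482 V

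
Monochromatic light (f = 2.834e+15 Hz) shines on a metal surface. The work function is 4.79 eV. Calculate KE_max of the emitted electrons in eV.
6.9305 eV

Using Einstein's photoelectric equation: KE_max = hf - φ

First, calculate the photon energy:
E_photon = hf = (6.626×10⁻³⁴ J·s)(2.834e+15 Hz)
E_photon = 11.7205 eV

Then, the maximum kinetic energy:
KE_max = E_photon - φ = 11.7205 eV - 4.79 eV = 6.9305 eV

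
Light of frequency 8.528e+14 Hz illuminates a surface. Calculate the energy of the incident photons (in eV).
3.5269 eV

Using E = hf:

E = hf = (6.626×10⁻³⁴ J·s)(8.528e+14 Hz)
E = 3.5269 eV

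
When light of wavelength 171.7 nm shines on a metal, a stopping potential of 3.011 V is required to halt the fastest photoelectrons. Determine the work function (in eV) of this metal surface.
4.21 eV

The stopping potential gives the maximum kinetic energy: KE_max = eV_s = 3.011 eV

From Einstein's photoelectric equation: KE_max = hc/λ - φ
Rearranging: φ = hc/λ - KE_max

Calculate photon energy:
E_photon = hc/λ = (6.626×10⁻³⁴ J·s)(3×10⁸ m/s) / (171.7×10⁻⁹ m) = 7.2210 eV

Therefore:
φ = 7.2210 - 3.011 = 4.21 eV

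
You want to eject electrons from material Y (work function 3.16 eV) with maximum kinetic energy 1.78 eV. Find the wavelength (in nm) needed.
250.98 nm

From Einstein's equation: KE_max = hc/λ - φ

Rearranging for λ:
hc/λ = KE_max + φ
λ = hc/(KE_max + φ)

Required photon energy:
E_photon = KE_max + φ = 1.78 + 3.16 = 4.94 eV

Required wavelength:
λ = hc/E_photon = (6.626×10⁻³⁴)(3×10⁸) / (4.94 × 1.602×10⁻¹⁹)
λ = 250.98 nm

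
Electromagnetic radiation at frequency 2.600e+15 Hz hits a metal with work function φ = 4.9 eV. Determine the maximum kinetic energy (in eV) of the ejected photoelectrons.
5.8527 eV

Using Einstein's photoelectric equation: KE_max = hf - φ

First, calculate the photon energy:
E_photon = hf = (6.626×10⁻³⁴ J·s)(2.600e+15 Hz)
E_photon = 10.7527 eV

Then, the maximum kinetic energy:
KE_max = E_photon - φ = 10.7527 eV - 4.9 eV = 5.8527 eV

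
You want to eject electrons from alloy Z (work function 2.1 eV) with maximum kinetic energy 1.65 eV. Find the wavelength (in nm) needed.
330.62 nm

From Einstein's equation: KE_max = hc/λ - φ

Rearranging for λ:
hc/λ = KE_max + φ
λ = hc/(KE_max + φ)

Required photon energy:
E_photon = KE_max + φ = 1.65 + 2.1 = 3.75 eV

Required wavelength:
λ = hc/E_photon = (6.626×10⁻³⁴)(3×10⁸) / (3.75 × 1.602×10⁻¹⁹)
λ = 330.62 nm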